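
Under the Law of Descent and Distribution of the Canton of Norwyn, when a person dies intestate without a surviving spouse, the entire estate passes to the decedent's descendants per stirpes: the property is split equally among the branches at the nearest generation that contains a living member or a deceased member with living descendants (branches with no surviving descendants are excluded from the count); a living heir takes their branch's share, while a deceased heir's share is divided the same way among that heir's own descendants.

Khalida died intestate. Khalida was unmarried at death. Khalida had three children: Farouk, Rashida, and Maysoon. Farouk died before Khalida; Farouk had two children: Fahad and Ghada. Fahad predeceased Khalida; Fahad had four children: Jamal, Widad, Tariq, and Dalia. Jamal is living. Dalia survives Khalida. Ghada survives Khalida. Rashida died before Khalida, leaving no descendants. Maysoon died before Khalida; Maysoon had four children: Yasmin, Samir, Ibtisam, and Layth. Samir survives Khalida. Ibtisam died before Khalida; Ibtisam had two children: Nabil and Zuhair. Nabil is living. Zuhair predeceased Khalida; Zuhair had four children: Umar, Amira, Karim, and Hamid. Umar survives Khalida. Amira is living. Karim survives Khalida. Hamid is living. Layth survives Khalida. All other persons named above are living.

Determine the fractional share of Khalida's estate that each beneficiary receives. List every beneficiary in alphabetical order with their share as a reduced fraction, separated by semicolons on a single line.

Amira 1/64; Dalia 1/16; Ghada 1/4; Hamid 1/64; Jamal 1/16; Karim 1/64; Layth 1/8; Nabil 1/16; Samir 1/8; Tariq 1/16; Umar 1/64; Widad 1/16; Yasmin 1/8

There is no surviving spouse, so the entire estate passes to Khalida's descendants per stirpes.
Rashida left no surviving issue, so that branch lapses and is disregarded.
The estate is divided into 2 equal shares of 1/2 among Farouk, Maysoon.
Farouk predeceased; the 1/2 allotted to Farouk's branch passes to Farouk's issue by representation.
The 1/2 is divided into 2 equal shares of 1/4 among Fahad, Ghada.
Fahad predeceased; the 1/4 allotted to Fahad's branch passes to Fahad's issue by representation.
The 1/4 is divided into 4 equal shares of 1/16 among Jamal, Widad, Tariq, Dalia.
Jamal is living and takes 1/16.
Widad is living and takes 1/16.
Tariq is living and takes 1/16.
Dalia is living and takes 1/16.
Ghada is living and takes 1/4.
Maysoon predeceased; the 1/2 allotted to Maysoon's branch passes to Maysoon's issue by representation.
The 1/2 is divided into 4 equal shares of 1/8 among Yasmin, Samir, Ibtisam, Layth.
Yasmin is living and takes 1/8.
Samir is living and takes 1/8.
Ibtisam predeceased; the 1/8 allotted to Ibtisam's branch passes to Ibtisam's issue by representation.
The 1/8 is divided into 2 equal shares of 1/16 among Nabil, Zuhair.
Nabil is living and takes 1/16.
Zuhair predeceased; the 1/16 allotted to Zuhair's branch passes to Zuhair's issue by representation.
The 1/16 is divided into 4 equal shares of 1/64 among Umar, Amira, Karim, Hamid.
Umar is living and takes 1/64.
Amira is living and takes 1/64.
Karim is living and takes 1/64.
Hamid is living and takes 1/64.
Layth is living and takes 1/8.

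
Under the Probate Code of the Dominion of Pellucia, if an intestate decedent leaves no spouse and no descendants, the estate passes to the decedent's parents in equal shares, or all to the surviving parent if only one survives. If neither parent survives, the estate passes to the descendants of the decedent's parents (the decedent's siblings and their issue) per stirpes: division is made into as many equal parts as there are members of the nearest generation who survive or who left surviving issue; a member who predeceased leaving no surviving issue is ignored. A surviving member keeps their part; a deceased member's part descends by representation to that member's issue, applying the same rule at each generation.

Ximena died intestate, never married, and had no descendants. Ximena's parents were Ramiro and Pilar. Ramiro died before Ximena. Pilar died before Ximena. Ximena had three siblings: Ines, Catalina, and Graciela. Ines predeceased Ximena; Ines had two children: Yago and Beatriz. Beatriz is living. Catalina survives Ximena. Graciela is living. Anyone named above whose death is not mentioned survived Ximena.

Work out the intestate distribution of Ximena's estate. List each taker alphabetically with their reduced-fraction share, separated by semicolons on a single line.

Neither parent survives and there are no descendants, so the estate passes to Ximena's siblings and their issue per stirpes.
The estate is divided into 3 equal shares of 1/3 among Ines, Catalina, Graciela.
Ines predeceased; the 1/3 allotted to Ines's branch passes to Ines's issue by representation.
The 1/3 is divided into 2 equal shares of 1/6 among Yago, Beatriz.
Yago is living and takes 1/6.
Beatriz is living and takes 1/6.
Catalina is living and takes 1/3.
Graciela is living and takes 1/3.

Beatriz 1/6; Catalina 1/3; Graciela 1/3; Yago 1/6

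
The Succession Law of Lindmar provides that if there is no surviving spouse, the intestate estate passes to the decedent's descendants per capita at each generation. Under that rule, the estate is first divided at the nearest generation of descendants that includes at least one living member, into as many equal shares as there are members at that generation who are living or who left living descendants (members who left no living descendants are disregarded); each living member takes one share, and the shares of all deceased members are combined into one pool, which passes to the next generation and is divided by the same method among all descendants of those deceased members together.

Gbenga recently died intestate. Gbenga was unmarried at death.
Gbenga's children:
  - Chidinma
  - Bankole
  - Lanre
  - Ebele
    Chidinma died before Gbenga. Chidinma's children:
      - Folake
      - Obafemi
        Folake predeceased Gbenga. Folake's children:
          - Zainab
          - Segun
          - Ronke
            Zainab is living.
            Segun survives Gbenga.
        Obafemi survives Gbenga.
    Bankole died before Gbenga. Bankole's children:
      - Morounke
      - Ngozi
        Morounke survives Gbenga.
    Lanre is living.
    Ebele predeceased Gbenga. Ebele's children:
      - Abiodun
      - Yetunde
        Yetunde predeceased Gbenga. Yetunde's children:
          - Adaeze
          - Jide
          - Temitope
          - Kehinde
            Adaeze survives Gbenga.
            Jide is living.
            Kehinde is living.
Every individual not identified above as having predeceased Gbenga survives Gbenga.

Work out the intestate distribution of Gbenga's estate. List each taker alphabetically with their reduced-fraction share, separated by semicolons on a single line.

There is no surviving spouse, so the entire estate passes to Gbenga's descendants per capita at each generation.
At generation 1 (Chidinma, Bankole, Lanre, Ebele) there are 4 shares of (1)/4 = 1/4 each.
Living: Lanre — each takes 1/4.
Deceased: Chidinma, Bankole, and Ebele. Their combined 3/4 is pooled and carried to generation 2.
At generation 2 (Folake, Obafemi, Morounke, Ngozi, Abiodun, Yetunde) there are 6 shares of (3/4)/6 = 1/8 each.
Living: Obafemi, Morounke, Ngozi, and Abiodun — each takes 1/8.
Deceased: Folake and Yetunde. Their combined 1/4 is pooled and carried to generation 3.
At generation 3 (Zainab, Segun, Ronke, Adaeze, Jide, Temitope, Kehinde) there are 7 shares of (1/4)/7 = 1/28 each.
Living: Zainab, Segun, Ronke, Adaeze, Jide, Temitope, and Kehinde — each takes 1/28.

Abiodun 1/8; Adaeze 1/28; Jide 1/28; Kehinde 1/28; Lanre 1/4; Morounke 1/8; Ngozi 1/8; Obafemi 1/8; Ronke 1/28; Segun 1/28; Temitope 1/28; Zainab 1/28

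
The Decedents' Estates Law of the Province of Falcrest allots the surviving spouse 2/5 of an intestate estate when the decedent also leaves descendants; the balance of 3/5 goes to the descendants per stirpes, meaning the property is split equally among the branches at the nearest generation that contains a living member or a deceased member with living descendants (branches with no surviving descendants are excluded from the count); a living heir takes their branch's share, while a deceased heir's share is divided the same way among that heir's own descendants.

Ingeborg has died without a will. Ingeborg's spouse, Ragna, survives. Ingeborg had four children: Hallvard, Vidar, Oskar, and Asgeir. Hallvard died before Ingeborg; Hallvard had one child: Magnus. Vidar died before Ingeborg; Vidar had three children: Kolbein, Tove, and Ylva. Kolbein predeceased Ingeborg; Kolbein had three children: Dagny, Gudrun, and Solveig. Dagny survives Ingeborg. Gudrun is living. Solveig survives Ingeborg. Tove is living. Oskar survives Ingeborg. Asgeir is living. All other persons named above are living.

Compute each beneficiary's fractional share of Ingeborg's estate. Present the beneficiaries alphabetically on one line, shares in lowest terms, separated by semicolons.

Asgeir 3/20; Dagny 1/60; Gudrun 1/60; Magnus 3/20; Oskar 3/20; Ragna 2/5; Solveig 1/60; Tove 1/20; Ylva 1/20

Ragna, as surviving spouse, takes 2/5.
The remaining 3/5 passes to Ingeborg's descendants per stirpes.
The 3/5 is divided into 4 equal shares of 3/20 among Hallvard, Vidar, Oskar, Asgeir.
Hallvard predeceased; the 3/20 allotted to Hallvard's branch passes to Hallvard's issue by representation.
Magnus is the sole taker at this level and receives the full 3/20.
Vidar predeceased; the 3/20 allotted to Vidar's branch passes to Vidar's issue by representation.
The 3/20 is divided into 3 equal shares of 1/20 among Kolbein, Tove, Ylva.
Kolbein predeceased; the 1/20 allotted to Kolbein's branch passes to Kolbein's issue by representation.
The 1/20 is divided into 3 equal shares of 1/60 among Dagny, Gudrun, Solveig.
Dagny is living and takes 1/60.
Gudrun is living and takes 1/60.
Solveig is living and takes 1/60.
Tove is living and takes 1/20.
Ylva is living and takes 1/20.
Oskar is living and takes 3/20.
Asgeir is living and takes 3/20.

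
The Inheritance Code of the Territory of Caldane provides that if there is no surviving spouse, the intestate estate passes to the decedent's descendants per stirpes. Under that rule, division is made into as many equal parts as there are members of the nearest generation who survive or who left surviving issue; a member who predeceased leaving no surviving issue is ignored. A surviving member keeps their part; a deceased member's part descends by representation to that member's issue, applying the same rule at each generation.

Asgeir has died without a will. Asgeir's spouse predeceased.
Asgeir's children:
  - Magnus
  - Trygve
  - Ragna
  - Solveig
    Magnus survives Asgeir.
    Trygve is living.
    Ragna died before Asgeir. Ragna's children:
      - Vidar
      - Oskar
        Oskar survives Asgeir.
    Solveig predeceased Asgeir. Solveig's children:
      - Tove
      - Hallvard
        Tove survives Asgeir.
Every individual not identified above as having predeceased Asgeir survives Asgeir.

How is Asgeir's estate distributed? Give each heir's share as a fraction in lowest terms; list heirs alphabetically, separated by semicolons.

There is no surviving spouse, so the entire estate passes to Asgeir's descendants per stirpes.
The estate is divided into 4 equal shares of 1/4 among Magnus, Trygve, Ragna, Solveig.
Magnus is living and takes 1/4.
Trygve is living and takes 1/4.
Ragna predeceased; the 1/4 allotted to Ragna's branch passes to Ragna's issue by representation.
The 1/4 is divided into 2 equal shares of 1/8 among Vidar, Oskar.
Vidar is living and takes 1/8.
Oskar is living and takes 1/8.
Solveig predeceased; the 1/4 allotted to Solveig's branch passes to Solveig's issue by representation.
The 1/4 is divided into 2 equal shares of 1/8 among Tove, Hallvard.
Tove is living and takes 1/8.
Hallvard is living and takes 1/8.

Hallvard 1/8; Magnus 1/4; Oskar 1/8; Tove 1/8; Trygve 1/4; Vidar 1/8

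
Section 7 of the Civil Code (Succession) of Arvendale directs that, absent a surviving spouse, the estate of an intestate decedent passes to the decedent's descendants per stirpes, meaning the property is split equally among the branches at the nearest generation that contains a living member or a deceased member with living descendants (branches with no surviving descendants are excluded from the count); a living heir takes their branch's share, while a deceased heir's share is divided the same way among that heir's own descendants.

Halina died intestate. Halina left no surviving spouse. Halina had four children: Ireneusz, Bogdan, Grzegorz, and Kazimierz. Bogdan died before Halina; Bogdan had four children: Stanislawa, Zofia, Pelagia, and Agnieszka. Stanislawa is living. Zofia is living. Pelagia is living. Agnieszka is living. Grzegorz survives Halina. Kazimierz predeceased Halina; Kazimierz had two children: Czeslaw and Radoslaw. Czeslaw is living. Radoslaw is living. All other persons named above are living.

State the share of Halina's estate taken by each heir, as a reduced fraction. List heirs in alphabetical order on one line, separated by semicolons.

There is no surviving spouse, so the entire estate passes to Halina's descendants per stirpes.
The estate is divided into 4 equal shares of 1/4 among Ireneusz, Bogdan, Grzegorz, Kazimierz.
Ireneusz is living and takes 1/4.
Bogdan predeceased; the 1/4 allotted to Bogdan's branch passes to Bogdan's issue by representation.
The 1/4 is divided into 4 equal shares of 1/16 among Stanislawa, Zofia, Pelagia, Agnieszka.
Stanislawa is living and takes 1/16.
Zofia is living and takes 1/16.
Pelagia is living and takes 1/16.
Agnieszka is living and takes 1/16.
Grzegorz is living and takes 1/4.
Kazimierz predeceased; the 1/4 allotted to Kazimierz's branch passes to Kazimierz's issue by representation.
The 1/4 is divided into 2 equal shares of 1/8 among Czeslaw, Radoslaw.
Czeslaw is living and takes 1/8.
Radoslaw is living and takes 1/8.

Agnieszka 1/16; Czeslaw 1/8; Grzegorz 1/4; Ireneusz 1/4; Pelagia 1/16; Radoslaw 1/8; Stanislawa 1/16; Zofia 1/16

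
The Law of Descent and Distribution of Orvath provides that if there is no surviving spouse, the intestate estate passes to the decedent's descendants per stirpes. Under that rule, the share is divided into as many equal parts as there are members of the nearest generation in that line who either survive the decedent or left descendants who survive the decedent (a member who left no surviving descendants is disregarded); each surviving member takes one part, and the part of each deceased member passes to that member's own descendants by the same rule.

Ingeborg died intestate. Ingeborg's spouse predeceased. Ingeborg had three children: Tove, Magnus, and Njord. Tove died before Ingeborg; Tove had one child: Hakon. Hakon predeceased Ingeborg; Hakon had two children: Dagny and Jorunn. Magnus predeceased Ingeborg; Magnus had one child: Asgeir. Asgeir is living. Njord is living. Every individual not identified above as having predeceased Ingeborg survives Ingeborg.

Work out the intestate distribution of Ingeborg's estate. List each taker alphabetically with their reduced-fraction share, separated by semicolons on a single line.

There is no surviving spouse, so the entire estate passes to Ingeborg's descendants per stirpes.
The estate is divided into 3 equal shares of 1/3 among Tove, Magnus, Njord.
Tove predeceased; the 1/3 allotted to Tove's branch passes to Tove's issue by representation.
Hakon's line is the sole branch at this level, so the full 1/3 passes to Hakon's issue by representation.
The 1/3 is divided into 2 equal shares of 1/6 among Dagny, Jorunn.
Dagny is living and takes 1/6.
Jorunn is living and takes 1/6.
Magnus predeceased; the 1/3 allotted to Magnus's branch passes to Magnus's issue by representation.
Asgeir is the sole taker at this level and receives the full 1/3.
Njord is living and takes 1/3.

Asgeir 1/3; Dagny 1/6; Jorunn 1/6; Njord 1/3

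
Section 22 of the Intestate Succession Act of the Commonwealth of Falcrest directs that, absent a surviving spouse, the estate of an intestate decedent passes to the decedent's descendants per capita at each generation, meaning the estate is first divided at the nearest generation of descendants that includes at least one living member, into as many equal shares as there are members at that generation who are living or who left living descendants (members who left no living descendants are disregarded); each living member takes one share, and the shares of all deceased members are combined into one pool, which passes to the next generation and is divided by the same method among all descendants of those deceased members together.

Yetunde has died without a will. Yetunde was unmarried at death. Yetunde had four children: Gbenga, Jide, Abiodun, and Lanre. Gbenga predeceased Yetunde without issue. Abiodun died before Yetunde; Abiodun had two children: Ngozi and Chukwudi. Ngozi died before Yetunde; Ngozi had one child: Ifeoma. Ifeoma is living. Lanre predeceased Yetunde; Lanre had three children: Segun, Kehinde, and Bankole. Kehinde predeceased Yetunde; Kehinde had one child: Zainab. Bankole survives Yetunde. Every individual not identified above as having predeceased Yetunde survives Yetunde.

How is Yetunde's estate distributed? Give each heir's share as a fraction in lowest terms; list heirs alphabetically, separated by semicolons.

There is no surviving spouse, so the entire estate passes to Yetunde's descendants per capita at each generation.
At generation 1 (Jide, Abiodun, Lanre) there are 3 shares of (1)/3 = 1/3 each.
Living: Jide — each takes 1/3.
Deceased: Abiodun and Lanre. Their combined 2/3 is pooled and carried to generation 2.
At generation 2 (Ngozi, Chukwudi, Segun, Kehinde, Bankole) there are 5 shares of (2/3)/5 = 2/15 each.
Living: Chukwudi, Segun, and Bankole — each takes 2/15.
Deceased: Ngozi and Kehinde. Their combined 4/15 is pooled and carried to generation 3.
At generation 3 (Ifeoma, Zainab) there are 2 shares of (4/15)/2 = 2/15 each.
Living: Ifeoma and Zainab — each takes 2/15.

Bankole 2/15; Chukwudi 2/15; Ifeoma 2/15; Jide 1/3; Segun 2/15; Zainab 2/15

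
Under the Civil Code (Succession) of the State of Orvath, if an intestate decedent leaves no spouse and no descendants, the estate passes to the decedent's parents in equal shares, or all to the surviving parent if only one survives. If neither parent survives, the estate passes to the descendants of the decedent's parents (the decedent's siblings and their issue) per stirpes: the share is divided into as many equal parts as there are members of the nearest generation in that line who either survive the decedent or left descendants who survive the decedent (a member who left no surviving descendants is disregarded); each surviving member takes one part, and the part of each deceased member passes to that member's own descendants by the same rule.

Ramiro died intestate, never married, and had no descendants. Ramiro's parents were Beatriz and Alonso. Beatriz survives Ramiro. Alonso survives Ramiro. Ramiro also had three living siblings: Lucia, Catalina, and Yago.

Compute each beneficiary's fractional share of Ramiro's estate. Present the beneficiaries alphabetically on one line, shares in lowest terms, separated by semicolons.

Both parents survive, so Beatriz and Alonso each take 1/2. The siblings take nothing because a surviving parent has priority.

Alonso 1/2; Beatriz 1/2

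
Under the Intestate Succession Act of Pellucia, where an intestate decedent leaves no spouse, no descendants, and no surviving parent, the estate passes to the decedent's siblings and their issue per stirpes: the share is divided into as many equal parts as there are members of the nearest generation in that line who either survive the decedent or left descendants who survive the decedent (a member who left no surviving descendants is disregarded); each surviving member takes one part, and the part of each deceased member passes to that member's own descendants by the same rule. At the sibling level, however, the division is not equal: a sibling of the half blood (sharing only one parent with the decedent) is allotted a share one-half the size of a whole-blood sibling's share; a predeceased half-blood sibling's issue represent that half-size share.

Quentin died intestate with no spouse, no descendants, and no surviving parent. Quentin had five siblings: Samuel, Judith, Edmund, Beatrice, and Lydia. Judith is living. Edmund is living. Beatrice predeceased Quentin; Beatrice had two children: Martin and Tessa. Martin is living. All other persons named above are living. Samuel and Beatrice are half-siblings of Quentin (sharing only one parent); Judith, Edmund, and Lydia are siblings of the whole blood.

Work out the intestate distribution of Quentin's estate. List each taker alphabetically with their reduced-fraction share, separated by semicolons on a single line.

No spouse, descendants, or parent survives, so the estate passes to Quentin's siblings per stirpes.
Half-blood siblings count for one-half the weight of whole-blood siblings at the initial division.
Dividing 1 in proportion to weights (total weight 4): Samuel (weight 1/2) → 1/8; Judith (weight 1) → 1/4; Edmund (weight 1) → 1/4; Beatrice (weight 1/2) → 1/8; Lydia (weight 1) → 1/4.
Samuel is living and takes 1/8.
Judith is living and takes 1/4.
Edmund is living and takes 1/4.
Beatrice predeceased; the 1/8 allotted to Beatrice's branch passes to Beatrice's issue by representation.
The 1/8 is divided into 2 equal shares of 1/16 among Martin, Tessa.
Martin is living and takes 1/16.
Tessa is living and takes 1/16.
Lydia is living and takes 1/4.

Edmund 1/4; Judith 1/4; Lydia 1/4; Martin 1/16; Samuel 1/8; Tessa 1/16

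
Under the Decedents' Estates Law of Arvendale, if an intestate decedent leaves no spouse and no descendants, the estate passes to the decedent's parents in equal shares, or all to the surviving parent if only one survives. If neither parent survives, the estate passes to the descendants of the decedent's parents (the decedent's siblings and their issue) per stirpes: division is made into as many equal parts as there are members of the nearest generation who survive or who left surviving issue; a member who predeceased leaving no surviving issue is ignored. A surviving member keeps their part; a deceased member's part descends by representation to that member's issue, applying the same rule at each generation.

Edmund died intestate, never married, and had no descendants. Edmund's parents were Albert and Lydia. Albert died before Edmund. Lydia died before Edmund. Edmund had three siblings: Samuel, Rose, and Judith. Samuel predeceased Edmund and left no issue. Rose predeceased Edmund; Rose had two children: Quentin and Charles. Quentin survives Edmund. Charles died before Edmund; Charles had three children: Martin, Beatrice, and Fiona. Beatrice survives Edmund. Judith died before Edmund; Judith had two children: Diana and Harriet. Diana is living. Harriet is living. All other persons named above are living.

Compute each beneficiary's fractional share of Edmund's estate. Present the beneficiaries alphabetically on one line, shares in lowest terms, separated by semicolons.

Neither parent survives and there are no descendants, so the estate passes to Edmund's siblings and their issue per stirpes.
Samuel left no surviving issue, so that branch lapses and is disregarded.
The estate is divided into 2 equal shares of 1/2 among Rose, Judith.
Rose predeceased; the 1/2 allotted to Rose's branch passes to Rose's issue by representation.
The 1/2 is divided into 2 equal shares of 1/4 among Quentin, Charles.
Quentin is living and takes 1/4.
Charles predeceased; the 1/4 allotted to Charles's branch passes to Charles's issue by representation.
The 1/4 is divided into 3 equal shares of 1/12 among Martin, Beatrice, Fiona.
Martin is living and takes 1/12.
Beatrice is living and takes 1/12.
Fiona is living and takes 1/12.
Judith predeceased; the 1/2 allotted to Judith's branch passes to Judith's issue by representation.
The 1/2 is divided into 2 equal shares of 1/4 among Diana, Harriet.
Diana is living and takes 1/4.
Harriet is living and takes 1/4.

Beatrice 1/12; Diana 1/4; Fiona 1/12; Harriet 1/4; Martin 1/12; Quentin 1/4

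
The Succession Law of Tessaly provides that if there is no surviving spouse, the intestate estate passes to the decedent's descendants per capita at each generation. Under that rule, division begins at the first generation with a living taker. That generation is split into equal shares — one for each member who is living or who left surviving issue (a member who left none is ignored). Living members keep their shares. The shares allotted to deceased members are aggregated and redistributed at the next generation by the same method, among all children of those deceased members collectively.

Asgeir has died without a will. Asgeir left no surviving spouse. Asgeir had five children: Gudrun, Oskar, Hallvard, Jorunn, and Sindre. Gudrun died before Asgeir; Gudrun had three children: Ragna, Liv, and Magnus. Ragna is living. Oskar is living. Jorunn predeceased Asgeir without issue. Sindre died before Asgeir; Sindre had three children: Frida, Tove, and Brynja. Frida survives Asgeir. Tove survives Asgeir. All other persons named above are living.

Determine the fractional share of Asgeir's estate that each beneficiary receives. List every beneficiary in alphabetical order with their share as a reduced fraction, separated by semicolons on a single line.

Brynja 1/12; Frida 1/12; Hallvard 1/4; Liv 1/12; Magnus 1/12; Oskar 1/4; Ragna 1/12; Tove 1/12

There is no surviving spouse, so the entire estate passes to Asgeir's descendants per capita at each generation.
At generation 1 (Gudrun, Oskar, Hallvard, Sindre) there are 4 shares of (1)/4 = 1/4 each.
Living: Oskar and Hallvard — each takes 1/4.
Deceased: Gudrun and Sindre. Their combined 1/2 is pooled and carried to generation 2.
At generation 2 (Ragna, Liv, Magnus, Frida, Tove, Brynja) there are 6 shares of (1/2)/6 = 1/12 each.
Living: Ragna, Liv, Magnus, Frida, Tove, and Brynja — each takes 1/12.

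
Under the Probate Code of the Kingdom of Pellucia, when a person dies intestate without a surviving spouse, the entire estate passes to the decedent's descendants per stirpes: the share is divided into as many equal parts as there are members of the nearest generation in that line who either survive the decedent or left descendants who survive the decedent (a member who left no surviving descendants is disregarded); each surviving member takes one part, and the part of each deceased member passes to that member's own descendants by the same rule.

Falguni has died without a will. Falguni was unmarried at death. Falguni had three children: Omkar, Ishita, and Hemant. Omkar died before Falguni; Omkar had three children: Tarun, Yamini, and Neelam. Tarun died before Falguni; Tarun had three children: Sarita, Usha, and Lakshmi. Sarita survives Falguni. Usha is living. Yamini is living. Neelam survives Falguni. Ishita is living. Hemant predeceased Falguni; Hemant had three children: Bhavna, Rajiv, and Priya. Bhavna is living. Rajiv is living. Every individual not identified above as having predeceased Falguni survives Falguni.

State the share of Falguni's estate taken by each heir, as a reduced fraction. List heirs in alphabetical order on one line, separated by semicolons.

Bhavna 1/9; Ishita 1/3; Lakshmi 1/27; Neelam 1/9; Priya 1/9; Rajiv 1/9; Sarita 1/27; Usha 1/27; Yamini 1/9

There is no surviving spouse, so the entire estate passes to Falguni's descendants per stirpes.
The estate is divided into 3 equal shares of 1/3 among Omkar, Ishita, Hemant.
Omkar predeceased; the 1/3 allotted to Omkar's branch passes to Omkar's issue by representation.
The 1/3 is divided into 3 equal shares of 1/9 among Tarun, Yamini, Neelam.
Tarun predeceased; the 1/9 allotted to Tarun's branch passes to Tarun's issue by representation.
The 1/9 is divided into 3 equal shares of 1/27 among Sarita, Usha, Lakshmi.
Sarita is living and takes 1/27.
Usha is living and takes 1/27.
Lakshmi is living and takes 1/27.
Yamini is living and takes 1/9.
Neelam is living and takes 1/9.
Ishita is living and takes 1/3.
Hemant predeceased; the 1/3 allotted to Hemant's branch passes to Hemant's issue by representation.
The 1/3 is divided into 3 equal shares of 1/9 among Bhavna, Rajiv, Priya.
Bhavna is living and takes 1/9.
Rajiv is living and takes 1/9.
Priya is living and takes 1/9.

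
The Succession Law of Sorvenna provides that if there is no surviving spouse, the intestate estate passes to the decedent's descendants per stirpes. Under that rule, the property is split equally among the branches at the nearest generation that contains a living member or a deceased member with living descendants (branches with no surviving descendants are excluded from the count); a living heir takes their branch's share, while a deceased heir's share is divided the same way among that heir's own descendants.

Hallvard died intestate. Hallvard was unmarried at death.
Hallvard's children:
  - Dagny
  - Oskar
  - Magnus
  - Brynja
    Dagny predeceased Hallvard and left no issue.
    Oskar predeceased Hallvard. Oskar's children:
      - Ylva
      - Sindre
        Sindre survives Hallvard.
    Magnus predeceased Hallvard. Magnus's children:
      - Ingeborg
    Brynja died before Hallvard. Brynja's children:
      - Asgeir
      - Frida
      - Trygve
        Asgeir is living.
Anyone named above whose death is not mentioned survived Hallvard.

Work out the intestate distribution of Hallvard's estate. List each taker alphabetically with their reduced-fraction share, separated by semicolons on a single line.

There is no surviving spouse, so the entire estate passes to Hallvard's descendants per stirpes.
Dagny left no surviving issue, so that branch lapses and is disregarded.
The estate is divided into 3 equal shares of 1/3 among Oskar, Magnus, Brynja.
Oskar predeceased; the 1/3 allotted to Oskar's branch passes to Oskar's issue by representation.
The 1/3 is divided into 2 equal shares of 1/6 among Ylva, Sindre.
Ylva is living and takes 1/6.
Sindre is living and takes 1/6.
Magnus predeceased; the 1/3 allotted to Magnus's branch passes to Magnus's issue by representation.
Ingeborg is the sole taker at this level and receives the full 1/3.
Brynja predeceased; the 1/3 allotted to Brynja's branch passes to Brynja's issue by representation.
The 1/3 is divided into 3 equal shares of 1/9 among Asgeir, Frida, Trygve.
Asgeir is living and takes 1/9.
Frida is living and takes 1/9.
Trygve is living and takes 1/9.

Asgeir 1/9; Frida 1/9; Ingeborg 1/3; Sindre 1/6; Trygve 1/9; Ylva 1/6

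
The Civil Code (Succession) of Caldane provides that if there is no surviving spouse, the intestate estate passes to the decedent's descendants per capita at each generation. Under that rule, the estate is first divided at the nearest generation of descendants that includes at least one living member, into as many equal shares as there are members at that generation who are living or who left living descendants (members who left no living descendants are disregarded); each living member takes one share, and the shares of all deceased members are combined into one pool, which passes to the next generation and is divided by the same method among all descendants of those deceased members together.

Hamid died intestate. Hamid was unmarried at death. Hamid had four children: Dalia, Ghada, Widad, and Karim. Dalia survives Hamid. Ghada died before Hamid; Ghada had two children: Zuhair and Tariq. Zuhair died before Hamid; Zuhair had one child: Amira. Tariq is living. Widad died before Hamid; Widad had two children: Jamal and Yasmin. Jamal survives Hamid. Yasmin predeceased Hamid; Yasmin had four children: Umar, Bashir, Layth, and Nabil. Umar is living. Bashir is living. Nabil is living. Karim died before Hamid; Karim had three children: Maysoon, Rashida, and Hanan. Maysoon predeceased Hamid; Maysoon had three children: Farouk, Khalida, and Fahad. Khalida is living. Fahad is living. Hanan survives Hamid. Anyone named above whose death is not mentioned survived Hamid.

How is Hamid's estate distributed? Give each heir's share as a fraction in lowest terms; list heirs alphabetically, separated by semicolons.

There is no surviving spouse, so the entire estate passes to Hamid's descendants per capita at each generation.
At generation 1 (Dalia, Ghada, Widad, Karim) there are 4 shares of (1)/4 = 1/4 each.
Living: Dalia — each takes 1/4.
Deceased: Ghada, Widad, and Karim. Their combined 3/4 is pooled and carried to generation 2.
At generation 2 (Zuhair, Tariq, Jamal, Yasmin, Maysoon, Rashida, Hanan) there are 7 shares of (3/4)/7 = 3/28 each.
Living: Tariq, Jamal, Rashida, and Hanan — each takes 3/28.
Deceased: Zuhair, Yasmin, and Maysoon. Their combined 9/28 is pooled and carried to generation 3.
At generation 3 (Amira, Umar, Bashir, Layth, Nabil, Farouk, Khalida, Fahad) there are 8 shares of (9/28)/8 = 9/224 each.
Living: Amira, Umar, Bashir, Layth, Nabil, Farouk, Khalida, and Fahad — each takes 9/224.

Amira 9/224; Bashir 9/224; Dalia 1/4; Fahad 9/224; Farouk 9/224; Hanan 3/28; Jamal 3/28; Khalida 9/224; Layth 9/224; Nabil 9/224; Rashida 3/28; Tariq 3/28; Umar 9/224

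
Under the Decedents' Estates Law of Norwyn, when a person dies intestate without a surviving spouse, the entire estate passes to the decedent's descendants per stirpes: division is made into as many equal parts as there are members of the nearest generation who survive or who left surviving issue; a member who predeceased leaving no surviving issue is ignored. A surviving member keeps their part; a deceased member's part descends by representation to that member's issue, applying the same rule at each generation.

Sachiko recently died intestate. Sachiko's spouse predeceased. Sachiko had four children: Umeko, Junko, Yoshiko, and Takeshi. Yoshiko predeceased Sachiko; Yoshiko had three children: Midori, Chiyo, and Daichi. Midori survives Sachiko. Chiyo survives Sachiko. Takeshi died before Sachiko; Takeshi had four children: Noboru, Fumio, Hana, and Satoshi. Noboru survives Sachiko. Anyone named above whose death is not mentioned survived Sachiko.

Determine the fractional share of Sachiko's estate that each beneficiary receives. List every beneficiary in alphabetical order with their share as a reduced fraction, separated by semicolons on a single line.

Chiyo 1/12; Daichi 1/12; Fumio 1/16; Hana 1/16; Junko 1/4; Midori 1/12; Noboru 1/16; Satoshi 1/16; Umeko 1/4

There is no surviving spouse, so the entire estate passes to Sachiko's descendants per stirpes.
The estate is divided into 4 equal shares of 1/4 among Umeko, Junko, Yoshiko, Takeshi.
Umeko is living and takes 1/4.
Junko is living and takes 1/4.
Yoshiko predeceased; the 1/4 allotted to Yoshiko's branch passes to Yoshiko's issue by representation.
The 1/4 is divided into 3 equal shares of 1/12 among Midori, Chiyo, Daichi.
Midori is living and takes 1/12.
Chiyo is living and takes 1/12.
Daichi is living and takes 1/12.
Takeshi predeceased; the 1/4 allotted to Takeshi's branch passes to Takeshi's issue by representation.
The 1/4 is divided into 4 equal shares of 1/16 among Noboru, Fumio, Hana, Satoshi.
Noboru is living and takes 1/16.
Fumio is living and takes 1/16.
Hana is living and takes 1/16.
Satoshi is living and takes 1/16.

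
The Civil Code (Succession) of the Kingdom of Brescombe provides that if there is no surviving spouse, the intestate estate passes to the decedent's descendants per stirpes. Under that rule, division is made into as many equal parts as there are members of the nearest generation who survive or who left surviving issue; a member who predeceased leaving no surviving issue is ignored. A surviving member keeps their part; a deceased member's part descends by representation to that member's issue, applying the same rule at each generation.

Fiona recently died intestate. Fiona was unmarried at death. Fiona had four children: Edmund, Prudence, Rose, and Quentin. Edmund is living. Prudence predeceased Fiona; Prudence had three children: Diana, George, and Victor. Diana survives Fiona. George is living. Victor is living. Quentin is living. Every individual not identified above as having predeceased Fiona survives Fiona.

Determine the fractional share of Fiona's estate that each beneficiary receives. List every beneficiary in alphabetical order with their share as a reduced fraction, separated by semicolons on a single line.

Diana 1/12; Edmund 1/4; George 1/12; Quentin 1/4; Rose 1/4; Victor 1/12

There is no surviving spouse, so the entire estate passes to Fiona's descendants per stirpes.
The estate is divided into 4 equal shares of 1/4 among Edmund, Prudence, Rose, Quentin.
Edmund is living and takes 1/4.
Prudence predeceased; the 1/4 allotted to Prudence's branch passes to Prudence's issue by representation.
The 1/4 is divided into 3 equal shares of 1/12 among Diana, George, Victor.
Diana is living and takes 1/12.
George is living and takes 1/12.
Victor is living and takes 1/12.
Rose is living and takes 1/4.
Quentin is living and takes 1/4.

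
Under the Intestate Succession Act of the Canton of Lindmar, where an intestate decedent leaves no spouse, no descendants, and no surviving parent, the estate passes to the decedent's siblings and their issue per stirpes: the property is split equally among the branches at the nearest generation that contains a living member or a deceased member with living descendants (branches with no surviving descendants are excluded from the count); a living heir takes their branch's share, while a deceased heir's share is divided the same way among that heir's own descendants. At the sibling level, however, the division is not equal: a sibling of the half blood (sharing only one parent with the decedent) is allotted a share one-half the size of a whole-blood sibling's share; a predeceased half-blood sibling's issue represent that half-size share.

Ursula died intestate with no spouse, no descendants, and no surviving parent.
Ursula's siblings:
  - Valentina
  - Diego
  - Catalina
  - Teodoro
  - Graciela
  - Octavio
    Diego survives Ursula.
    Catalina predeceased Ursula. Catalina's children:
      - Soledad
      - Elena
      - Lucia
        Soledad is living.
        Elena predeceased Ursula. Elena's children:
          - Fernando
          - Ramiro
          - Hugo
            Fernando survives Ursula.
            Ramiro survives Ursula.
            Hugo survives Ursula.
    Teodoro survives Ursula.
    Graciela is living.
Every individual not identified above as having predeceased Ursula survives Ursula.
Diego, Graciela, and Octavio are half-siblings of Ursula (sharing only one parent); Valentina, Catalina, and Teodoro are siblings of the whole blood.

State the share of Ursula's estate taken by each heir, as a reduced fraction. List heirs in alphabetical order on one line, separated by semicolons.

Diego 1/9; Fernando 2/81; Graciela 1/9; Hugo 2/81; Lucia 2/27; Octavio 1/9; Ramiro 2/81; Soledad 2/27; Teodoro 2/9; Valentina 2/9

No spouse, descendants, or parent survives, so the estate passes to Ursula's siblings per stirpes.
Half-blood siblings count for one-half the weight of whole-blood siblings at the initial division.
Dividing 1 in proportion to weights (total weight 9/2): Valentina (weight 1) → 2/9; Diego (weight 1/2) → 1/9; Catalina (weight 1) → 2/9; Teodoro (weight 1) → 2/9; Graciela (weight 1/2) → 1/9; Octavio (weight 1/2) → 1/9.
Valentina is living and takes 2/9.
Diego is living and takes 1/9.
Catalina predeceased; the 2/9 allotted to Catalina's branch passes to Catalina's issue by representation.
The 2/9 is divided into 3 equal shares of 2/27 among Soledad, Elena, Lucia.
Soledad is living and takes 2/27.
Elena predeceased; the 2/27 allotted to Elena's branch passes to Elena's issue by representation.
The 2/27 is divided into 3 equal shares of 2/81 among Fernando, Ramiro, Hugo.
Fernando is living and takes 2/81.
Ramiro is living and takes 2/81.
Hugo is living and takes 2/81.
Lucia is living and takes 2/27.
Teodoro is living and takes 2/9.
Graciela is living and takes 1/9.
Octavio is living and takes 1/9.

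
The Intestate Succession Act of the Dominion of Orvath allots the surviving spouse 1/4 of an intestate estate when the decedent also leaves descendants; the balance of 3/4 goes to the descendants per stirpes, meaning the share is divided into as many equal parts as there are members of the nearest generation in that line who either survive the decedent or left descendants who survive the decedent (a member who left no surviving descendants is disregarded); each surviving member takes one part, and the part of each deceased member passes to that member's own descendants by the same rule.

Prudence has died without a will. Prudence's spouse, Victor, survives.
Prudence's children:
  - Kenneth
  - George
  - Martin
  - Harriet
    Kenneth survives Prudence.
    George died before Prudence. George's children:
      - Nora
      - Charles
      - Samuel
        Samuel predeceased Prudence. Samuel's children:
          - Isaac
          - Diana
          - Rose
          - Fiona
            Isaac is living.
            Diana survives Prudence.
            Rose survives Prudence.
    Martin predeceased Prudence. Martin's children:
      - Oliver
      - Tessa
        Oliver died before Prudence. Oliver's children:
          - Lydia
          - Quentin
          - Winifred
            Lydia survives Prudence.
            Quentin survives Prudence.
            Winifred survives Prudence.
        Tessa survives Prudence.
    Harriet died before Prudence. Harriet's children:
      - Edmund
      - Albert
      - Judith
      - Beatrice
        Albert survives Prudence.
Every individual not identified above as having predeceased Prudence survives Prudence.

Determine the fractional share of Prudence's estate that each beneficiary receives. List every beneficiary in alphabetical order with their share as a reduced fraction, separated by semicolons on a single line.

Victor, as surviving spouse, takes 1/4.
The remaining 3/4 passes to Prudence's descendants per stirpes.
The 3/4 is divided into 4 equal shares of 3/16 among Kenneth, George, Martin, Harriet.
Kenneth is living and takes 3/16.
George predeceased; the 3/16 allotted to George's branch passes to George's issue by representation.
The 3/16 is divided into 3 equal shares of 1/16 among Nora, Charles, Samuel.
Nora is living and takes 1/16.
Charles is living and takes 1/16.
Samuel predeceased; the 1/16 allotted to Samuel's branch passes to Samuel's issue by representation.
The 1/16 is divided into 4 equal shares of 1/64 among Isaac, Diana, Rose, Fiona.
Isaac is living and takes 1/64.
Diana is living and takes 1/64.
Rose is living and takes 1/64.
Fiona is living and takes 1/64.
Martin predeceased; the 3/16 allotted to Martin's branch passes to Martin's issue by representation.
The 3/16 is divided into 2 equal shares of 3/32 among Oliver, Tessa.
Oliver predeceased; the 3/32 allotted to Oliver's branch passes to Oliver's issue by representation.
The 3/32 is divided into 3 equal shares of 1/32 among Lydia, Quentin, Winifred.
Lydia is living and takes 1/32.
Quentin is living and takes 1/32.
Winifred is living and takes 1/32.
Tessa is living and takes 3/32.
Harriet predeceased; the 3/16 allotted to Harriet's branch passes to Harriet's issue by representation.
The 3/16 is divided into 4 equal shares of 3/64 among Edmund, Albert, Judith, Beatrice.
Edmund is living and takes 3/64.
Albert is living and takes 3/64.
Judith is living and takes 3/64.
Beatrice is living and takes 3/64.

Albert 3/64; Beatrice 3/64; Charles 1/16; Diana 1/64; Edmund 3/64; Fiona 1/64; Isaac 1/64; Judith 3/64; Kenneth 3/16; Lydia 1/32; Nora 1/16; Quentin 1/32; Rose 1/64; Tessa 3/32; Victor 1/4; Winifred 1/32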